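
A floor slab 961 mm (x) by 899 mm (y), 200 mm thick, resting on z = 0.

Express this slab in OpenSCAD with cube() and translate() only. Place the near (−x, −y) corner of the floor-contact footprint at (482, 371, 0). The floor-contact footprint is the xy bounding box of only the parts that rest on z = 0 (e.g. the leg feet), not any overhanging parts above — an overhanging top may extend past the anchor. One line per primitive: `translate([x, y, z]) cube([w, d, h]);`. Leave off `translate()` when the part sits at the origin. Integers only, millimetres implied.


translate([482, 371, 0]) cube([961, 899, 200]);


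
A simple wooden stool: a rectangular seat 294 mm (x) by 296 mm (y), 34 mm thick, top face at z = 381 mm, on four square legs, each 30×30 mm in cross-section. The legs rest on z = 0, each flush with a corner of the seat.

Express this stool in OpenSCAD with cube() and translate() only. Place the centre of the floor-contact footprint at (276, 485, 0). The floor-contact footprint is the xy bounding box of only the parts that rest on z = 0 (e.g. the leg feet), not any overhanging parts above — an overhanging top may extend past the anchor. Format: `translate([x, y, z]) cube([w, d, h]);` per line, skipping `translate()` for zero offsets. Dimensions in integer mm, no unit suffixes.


// leg_h = 381 - 34 = 347
translate([129, 337, 347]) cube([294, 296, 34]);
translate([129, 337, 0]) cube([30, 30, 347]);
translate([393, 337, 0]) cube([30, 30, 347]);
translate([129, 603, 0]) cube([30, 30, 347]);
translate([393, 603, 0]) cube([30, 30, 347]);


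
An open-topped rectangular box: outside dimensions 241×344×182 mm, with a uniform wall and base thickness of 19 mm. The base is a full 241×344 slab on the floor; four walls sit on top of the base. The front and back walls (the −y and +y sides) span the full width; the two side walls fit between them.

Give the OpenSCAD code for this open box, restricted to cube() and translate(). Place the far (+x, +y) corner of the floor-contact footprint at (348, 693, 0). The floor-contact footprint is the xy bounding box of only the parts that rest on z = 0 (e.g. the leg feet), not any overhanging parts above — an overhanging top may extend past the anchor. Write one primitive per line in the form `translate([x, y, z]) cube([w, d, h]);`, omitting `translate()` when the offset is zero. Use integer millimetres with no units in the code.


translate([107, 349, 0]) cube([241, 344, 19]);
translate([107, 349, 19]) cube([241, 19, 163]);
translate([107, 674, 19]) cube([241, 19, 163]);
translate([107, 368, 19]) cube([19, 306, 163]);
translate([329, 368, 19]) cube([19, 306, 163]);


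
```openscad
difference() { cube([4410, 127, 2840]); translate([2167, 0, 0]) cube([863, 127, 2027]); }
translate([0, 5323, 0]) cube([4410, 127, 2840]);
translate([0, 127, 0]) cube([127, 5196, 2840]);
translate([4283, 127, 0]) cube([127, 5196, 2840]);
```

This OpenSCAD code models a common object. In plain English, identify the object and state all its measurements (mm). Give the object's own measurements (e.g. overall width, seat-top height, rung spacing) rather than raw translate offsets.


A single room: four walls, each 2840 mm tall and 127 mm thick, enclosing an outside footprint 4410×5450 mm (x × y), no floor or roof. The front and back walls (−y and +y sides) run the full x-width; the side walls fit between their inner faces. A door opening 863 mm wide and 2027 mm tall is cut through the front wall from the floor up, its −x edge 2167 mm from the wall's −x end.


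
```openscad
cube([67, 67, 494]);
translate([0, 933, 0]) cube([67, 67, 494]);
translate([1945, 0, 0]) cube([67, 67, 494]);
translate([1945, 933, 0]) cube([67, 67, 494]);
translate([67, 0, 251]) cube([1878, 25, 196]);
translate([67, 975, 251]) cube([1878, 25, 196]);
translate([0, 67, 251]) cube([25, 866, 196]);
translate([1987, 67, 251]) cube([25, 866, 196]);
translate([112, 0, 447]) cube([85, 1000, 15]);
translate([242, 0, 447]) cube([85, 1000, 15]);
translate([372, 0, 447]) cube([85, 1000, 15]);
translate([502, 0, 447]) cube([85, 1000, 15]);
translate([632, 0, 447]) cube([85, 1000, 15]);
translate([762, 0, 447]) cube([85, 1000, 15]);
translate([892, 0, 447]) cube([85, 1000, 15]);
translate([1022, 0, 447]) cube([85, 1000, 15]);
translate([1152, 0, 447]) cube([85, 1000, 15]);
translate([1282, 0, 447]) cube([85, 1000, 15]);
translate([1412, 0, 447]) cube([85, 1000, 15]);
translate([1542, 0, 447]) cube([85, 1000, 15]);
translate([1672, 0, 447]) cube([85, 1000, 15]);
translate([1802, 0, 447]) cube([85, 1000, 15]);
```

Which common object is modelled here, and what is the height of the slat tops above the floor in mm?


A bed frame. The slat-top height is 462 mm.

Four posts, four rails, and a row of slats — a bed frame. Slats sit on the rails at z = 251 + 196 = 447; with slat thickness 15, the top is 462 mm.


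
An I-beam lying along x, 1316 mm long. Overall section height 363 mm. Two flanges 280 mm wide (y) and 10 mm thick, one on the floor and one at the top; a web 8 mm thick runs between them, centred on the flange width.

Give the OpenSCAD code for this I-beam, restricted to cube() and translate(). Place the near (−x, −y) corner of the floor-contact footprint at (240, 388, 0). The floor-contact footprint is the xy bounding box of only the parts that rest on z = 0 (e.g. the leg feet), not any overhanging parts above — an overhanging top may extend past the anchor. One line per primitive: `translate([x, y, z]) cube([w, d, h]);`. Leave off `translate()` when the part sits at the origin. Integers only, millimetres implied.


translate([240, 388, 0]) cube([1316, 280, 10]);
translate([240, 524, 10]) cube([1316, 8, 343]);
translate([240, 388, 353]) cube([1316, 280, 10]);


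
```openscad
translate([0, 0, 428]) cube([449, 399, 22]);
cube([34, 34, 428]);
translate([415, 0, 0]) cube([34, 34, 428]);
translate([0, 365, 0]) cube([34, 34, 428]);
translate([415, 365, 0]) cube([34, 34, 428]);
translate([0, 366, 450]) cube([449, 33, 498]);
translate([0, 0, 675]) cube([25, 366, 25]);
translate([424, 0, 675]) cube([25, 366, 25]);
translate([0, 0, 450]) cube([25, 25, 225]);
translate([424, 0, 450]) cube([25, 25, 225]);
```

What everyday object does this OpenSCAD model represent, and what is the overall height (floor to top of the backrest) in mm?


A chair. The overall height is 948 mm.

A slab on four corner posts with a tall panel at the back — a chair. The seat slab sits at z = 428 with thickness 22, and the 498 mm backrest starts at the seat top, so the overall height is 428 + 22 + 498 = 948 mm.


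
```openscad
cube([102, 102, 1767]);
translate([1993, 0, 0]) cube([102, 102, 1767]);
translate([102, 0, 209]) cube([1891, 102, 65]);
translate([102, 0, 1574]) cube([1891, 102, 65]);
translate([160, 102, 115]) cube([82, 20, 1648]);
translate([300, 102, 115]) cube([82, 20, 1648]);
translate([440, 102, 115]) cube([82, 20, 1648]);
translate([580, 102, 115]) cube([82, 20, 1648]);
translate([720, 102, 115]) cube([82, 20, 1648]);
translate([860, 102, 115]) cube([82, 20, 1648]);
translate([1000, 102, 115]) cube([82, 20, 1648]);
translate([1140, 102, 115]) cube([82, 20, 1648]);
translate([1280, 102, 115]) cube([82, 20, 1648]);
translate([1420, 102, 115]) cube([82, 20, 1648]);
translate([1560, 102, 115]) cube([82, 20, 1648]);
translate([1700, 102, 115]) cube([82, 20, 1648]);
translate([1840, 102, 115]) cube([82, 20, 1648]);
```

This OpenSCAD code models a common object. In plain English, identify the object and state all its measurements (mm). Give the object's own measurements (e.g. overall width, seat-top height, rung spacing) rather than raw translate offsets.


A fence section. Two 102×102 mm posts, 1767 mm tall, stand on the floor with a clear span of 1891 mm between their inner faces. Two horizontal rails of 102×65 mm section span the gap between the posts with their undersides at z = 209 mm and z = 1574 mm, flush with the posts' −y face. 13 pickets, each 82 mm wide, 20 mm thick and 1648 mm tall, are fixed to the +y face of the rails with their bottoms at z = 115 mm, spaced across the span with a 58 mm gap after the −x post and between neighbouring pickets, with 71 mm left before the +x post.


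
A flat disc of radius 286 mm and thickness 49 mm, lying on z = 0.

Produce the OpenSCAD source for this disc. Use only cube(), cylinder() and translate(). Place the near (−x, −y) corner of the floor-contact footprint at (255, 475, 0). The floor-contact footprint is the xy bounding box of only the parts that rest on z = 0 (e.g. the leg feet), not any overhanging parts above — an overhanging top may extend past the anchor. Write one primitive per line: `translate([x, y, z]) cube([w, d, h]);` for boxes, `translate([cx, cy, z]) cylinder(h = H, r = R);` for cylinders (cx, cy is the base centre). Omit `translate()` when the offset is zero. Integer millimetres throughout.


translate([541, 761, 0]) cylinder(h = 49, r = 286);


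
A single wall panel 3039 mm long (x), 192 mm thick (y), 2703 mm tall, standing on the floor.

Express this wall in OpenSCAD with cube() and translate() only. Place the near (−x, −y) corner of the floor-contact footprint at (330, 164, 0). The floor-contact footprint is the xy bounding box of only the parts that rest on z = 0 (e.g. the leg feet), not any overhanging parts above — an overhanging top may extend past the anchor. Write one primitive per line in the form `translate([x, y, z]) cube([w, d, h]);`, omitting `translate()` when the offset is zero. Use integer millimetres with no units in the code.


translate([330, 164, 0]) cube([3039, 192, 2703]);


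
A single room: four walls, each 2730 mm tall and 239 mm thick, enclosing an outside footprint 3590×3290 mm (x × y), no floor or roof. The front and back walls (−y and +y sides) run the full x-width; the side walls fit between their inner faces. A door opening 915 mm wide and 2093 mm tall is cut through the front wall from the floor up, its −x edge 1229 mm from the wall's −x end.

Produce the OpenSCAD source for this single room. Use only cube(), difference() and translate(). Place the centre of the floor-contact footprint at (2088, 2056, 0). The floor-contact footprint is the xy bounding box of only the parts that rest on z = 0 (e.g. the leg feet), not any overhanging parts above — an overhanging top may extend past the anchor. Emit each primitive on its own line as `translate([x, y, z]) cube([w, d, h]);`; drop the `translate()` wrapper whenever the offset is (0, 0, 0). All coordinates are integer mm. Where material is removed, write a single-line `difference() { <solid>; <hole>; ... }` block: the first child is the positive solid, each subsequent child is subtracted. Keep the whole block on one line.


difference() { translate([293, 411, 0]) cube([3590, 239, 2730]); translate([1522, 411, 0]) cube([915, 239, 2093]); }
translate([293, 3462, 0]) cube([3590, 239, 2730]);
translate([293, 650, 0]) cube([239, 2812, 2730]);
translate([3644, 650, 0]) cube([239, 2812, 2730]);


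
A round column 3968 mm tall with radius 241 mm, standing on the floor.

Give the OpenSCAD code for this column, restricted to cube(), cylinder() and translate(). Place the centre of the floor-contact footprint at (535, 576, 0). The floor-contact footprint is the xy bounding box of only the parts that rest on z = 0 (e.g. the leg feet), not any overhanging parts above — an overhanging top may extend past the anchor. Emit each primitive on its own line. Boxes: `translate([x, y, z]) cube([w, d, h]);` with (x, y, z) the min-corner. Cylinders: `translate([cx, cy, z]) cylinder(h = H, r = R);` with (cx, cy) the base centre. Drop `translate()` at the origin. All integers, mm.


translate([535, 576, 0]) cylinder(h = 3968, r = 241);


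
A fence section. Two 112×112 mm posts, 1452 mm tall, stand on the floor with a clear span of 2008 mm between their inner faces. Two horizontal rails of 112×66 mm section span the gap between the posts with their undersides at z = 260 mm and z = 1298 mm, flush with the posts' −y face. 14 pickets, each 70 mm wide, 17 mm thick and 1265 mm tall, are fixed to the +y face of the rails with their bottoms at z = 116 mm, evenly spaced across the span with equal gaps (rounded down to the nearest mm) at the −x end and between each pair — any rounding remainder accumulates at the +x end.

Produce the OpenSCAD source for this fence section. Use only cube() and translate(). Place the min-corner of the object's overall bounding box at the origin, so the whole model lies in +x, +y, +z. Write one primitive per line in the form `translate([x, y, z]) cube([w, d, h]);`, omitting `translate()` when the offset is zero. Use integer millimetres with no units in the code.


cube([112, 112, 1452]);
translate([2120, 0, 0]) cube([112, 112, 1452]);
translate([112, 0, 260]) cube([2008, 112, 66]);
translate([112, 0, 1298]) cube([2008, 112, 66]);
translate([180, 112, 116]) cube([70, 17, 1265]);
translate([318, 112, 116]) cube([70, 17, 1265]);
translate([456, 112, 116]) cube([70, 17, 1265]);
translate([594, 112, 116]) cube([70, 17, 1265]);
translate([732, 112, 116]) cube([70, 17, 1265]);
translate([870, 112, 116]) cube([70, 17, 1265]);
translate([1008, 112, 116]) cube([70, 17, 1265]);
translate([1146, 112, 116]) cube([70, 17, 1265]);
translate([1284, 112, 116]) cube([70, 17, 1265]);
translate([1422, 112, 116]) cube([70, 17, 1265]);
translate([1560, 112, 116]) cube([70, 17, 1265]);
translate([1698, 112, 116]) cube([70, 17, 1265]);
translate([1836, 112, 116]) cube([70, 17, 1265]);
translate([1974, 112, 116]) cube([70, 17, 1265]);


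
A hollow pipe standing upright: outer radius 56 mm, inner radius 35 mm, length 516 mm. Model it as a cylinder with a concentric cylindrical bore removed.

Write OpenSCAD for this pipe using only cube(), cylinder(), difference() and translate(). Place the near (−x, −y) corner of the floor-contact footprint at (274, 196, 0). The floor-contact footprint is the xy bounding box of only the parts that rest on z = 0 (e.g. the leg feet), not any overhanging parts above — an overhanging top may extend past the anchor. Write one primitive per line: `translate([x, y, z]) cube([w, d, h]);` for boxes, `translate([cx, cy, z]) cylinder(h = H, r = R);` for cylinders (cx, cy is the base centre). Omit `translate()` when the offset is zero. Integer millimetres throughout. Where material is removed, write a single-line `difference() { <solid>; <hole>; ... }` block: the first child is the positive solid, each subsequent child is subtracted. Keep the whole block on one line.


difference() { translate([330, 252, 0]) cylinder(h = 516, r = 56); translate([330, 252, 0]) cylinder(h = 516, r = 35); }


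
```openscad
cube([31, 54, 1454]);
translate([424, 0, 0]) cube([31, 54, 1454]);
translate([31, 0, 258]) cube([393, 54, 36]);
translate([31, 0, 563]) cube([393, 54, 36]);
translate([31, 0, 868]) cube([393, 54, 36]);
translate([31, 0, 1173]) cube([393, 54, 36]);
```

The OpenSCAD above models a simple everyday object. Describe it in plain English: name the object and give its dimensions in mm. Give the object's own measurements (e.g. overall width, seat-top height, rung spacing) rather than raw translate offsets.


A straight ladder. Two 31×54 mm vertical rails, 1454 mm tall, stand 455 mm apart (outside-to-outside) with their front faces coplanar on the −y side. 4 rungs, each 54 mm deep and 36 mm tall, span between the inner faces of the rails, front faces flush with the rails. The lowest rung's underside is at z = 258 mm and rungs are spaced 305 mm apart (underside to underside).


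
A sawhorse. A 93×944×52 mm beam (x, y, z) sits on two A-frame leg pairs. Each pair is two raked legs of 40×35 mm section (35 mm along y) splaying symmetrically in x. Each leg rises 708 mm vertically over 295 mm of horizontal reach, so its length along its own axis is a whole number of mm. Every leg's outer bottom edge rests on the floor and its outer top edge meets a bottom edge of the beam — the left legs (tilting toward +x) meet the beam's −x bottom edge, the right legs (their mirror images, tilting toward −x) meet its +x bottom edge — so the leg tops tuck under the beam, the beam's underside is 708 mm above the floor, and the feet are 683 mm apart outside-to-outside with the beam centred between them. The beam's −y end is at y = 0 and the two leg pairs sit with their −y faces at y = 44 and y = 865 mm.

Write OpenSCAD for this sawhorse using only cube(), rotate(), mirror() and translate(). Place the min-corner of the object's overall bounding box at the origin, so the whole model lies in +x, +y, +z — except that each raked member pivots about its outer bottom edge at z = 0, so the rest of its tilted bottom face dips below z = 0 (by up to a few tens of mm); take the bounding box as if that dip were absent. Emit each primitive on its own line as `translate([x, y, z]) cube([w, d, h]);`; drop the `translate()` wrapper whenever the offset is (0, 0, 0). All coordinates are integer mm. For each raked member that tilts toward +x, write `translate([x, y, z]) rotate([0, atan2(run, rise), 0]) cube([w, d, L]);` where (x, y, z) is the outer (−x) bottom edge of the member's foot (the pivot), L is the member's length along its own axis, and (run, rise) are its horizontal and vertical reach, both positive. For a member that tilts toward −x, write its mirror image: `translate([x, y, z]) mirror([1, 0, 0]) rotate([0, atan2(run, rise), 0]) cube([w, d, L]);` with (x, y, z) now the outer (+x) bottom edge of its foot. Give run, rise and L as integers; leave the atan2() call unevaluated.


// leg length = √(295² + 708²) = 767
// right-leg outer foot x = 2·295 + 93 = 683
// beam min-corner = (295, 0, 708)
translate([295, 0, 708]) cube([93, 944, 52]);
translate([0, 44, 0]) rotate([0, atan2(295, 708), 0]) cube([40, 35, 767]);
translate([683, 44, 0]) mirror([1, 0, 0]) rotate([0, atan2(295, 708), 0]) cube([40, 35, 767]);
translate([0, 865, 0]) rotate([0, atan2(295, 708), 0]) cube([40, 35, 767]);
translate([683, 865, 0]) mirror([1, 0, 0]) rotate([0, atan2(295, 708), 0]) cube([40, 35, 767]);


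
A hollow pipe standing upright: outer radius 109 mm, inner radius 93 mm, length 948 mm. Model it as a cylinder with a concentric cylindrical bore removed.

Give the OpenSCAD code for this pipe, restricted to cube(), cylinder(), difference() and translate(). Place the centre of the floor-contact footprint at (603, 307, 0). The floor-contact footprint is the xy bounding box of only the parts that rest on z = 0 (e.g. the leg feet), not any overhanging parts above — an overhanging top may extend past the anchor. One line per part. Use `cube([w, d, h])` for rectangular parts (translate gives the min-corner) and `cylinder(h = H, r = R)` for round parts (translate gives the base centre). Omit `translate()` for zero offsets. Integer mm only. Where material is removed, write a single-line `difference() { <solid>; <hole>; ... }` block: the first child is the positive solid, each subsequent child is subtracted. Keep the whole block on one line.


difference() { translate([603, 307, 0]) cylinder(h = 948, r = 109); translate([603, 307, 0]) cylinder(h = 948, r = 93); }


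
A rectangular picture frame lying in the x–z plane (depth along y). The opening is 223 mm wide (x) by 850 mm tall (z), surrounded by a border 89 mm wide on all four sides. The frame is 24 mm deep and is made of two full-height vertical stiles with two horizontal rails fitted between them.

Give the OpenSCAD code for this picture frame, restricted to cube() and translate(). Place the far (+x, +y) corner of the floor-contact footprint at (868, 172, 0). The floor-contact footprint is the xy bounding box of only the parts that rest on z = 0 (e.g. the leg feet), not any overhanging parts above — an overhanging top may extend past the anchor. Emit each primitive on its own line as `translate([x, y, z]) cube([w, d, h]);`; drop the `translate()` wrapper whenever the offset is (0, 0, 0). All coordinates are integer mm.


translate([467, 148, 0]) cube([89, 24, 1028]);
translate([779, 148, 0]) cube([89, 24, 1028]);
translate([556, 148, 0]) cube([223, 24, 89]);
translate([556, 148, 939]) cube([223, 24, 89]);


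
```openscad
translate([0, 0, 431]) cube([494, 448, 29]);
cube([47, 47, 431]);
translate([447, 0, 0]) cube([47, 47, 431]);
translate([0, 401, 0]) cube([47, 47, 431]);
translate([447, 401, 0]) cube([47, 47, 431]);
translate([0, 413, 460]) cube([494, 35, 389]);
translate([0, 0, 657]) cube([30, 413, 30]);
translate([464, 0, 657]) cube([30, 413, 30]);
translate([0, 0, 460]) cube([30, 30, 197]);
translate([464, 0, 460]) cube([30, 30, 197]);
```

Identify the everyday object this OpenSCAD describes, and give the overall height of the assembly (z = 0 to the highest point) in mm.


A chair. The overall height is 849 mm.

A slab on four corner posts with a tall panel at the back — a chair. The seat slab sits at z = 431 with thickness 29, and the 389 mm backrest starts at the seat top, so the overall height is 431 + 29 + 389 = 849 mm.


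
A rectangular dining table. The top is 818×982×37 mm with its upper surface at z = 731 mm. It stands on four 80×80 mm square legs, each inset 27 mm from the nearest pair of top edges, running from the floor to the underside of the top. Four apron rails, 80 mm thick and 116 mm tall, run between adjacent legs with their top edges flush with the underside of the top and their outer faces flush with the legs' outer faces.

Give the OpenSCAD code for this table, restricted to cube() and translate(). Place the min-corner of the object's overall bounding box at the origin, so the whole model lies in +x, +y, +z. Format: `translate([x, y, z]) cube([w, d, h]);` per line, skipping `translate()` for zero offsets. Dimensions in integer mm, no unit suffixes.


translate([0, 0, 694]) cube([818, 982, 37]);
translate([27, 27, 0]) cube([80, 80, 694]);
translate([711, 27, 0]) cube([80, 80, 694]);
translate([27, 875, 0]) cube([80, 80, 694]);
translate([711, 875, 0]) cube([80, 80, 694]);
translate([107, 27, 578]) cube([604, 80, 116]);
translate([107, 875, 578]) cube([604, 80, 116]);
translate([27, 107, 578]) cube([80, 768, 116]);
translate([711, 107, 578]) cube([80, 768, 116]);


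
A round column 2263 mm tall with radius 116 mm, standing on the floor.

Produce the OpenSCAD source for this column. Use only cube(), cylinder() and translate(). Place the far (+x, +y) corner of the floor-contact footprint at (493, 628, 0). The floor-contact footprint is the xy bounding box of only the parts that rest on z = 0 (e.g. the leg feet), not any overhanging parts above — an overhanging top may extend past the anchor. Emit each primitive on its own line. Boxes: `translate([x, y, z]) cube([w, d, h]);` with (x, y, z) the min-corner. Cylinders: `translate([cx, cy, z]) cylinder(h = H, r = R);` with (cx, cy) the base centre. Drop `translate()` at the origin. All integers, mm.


translate([377, 512, 0]) cylinder(h = 2263, r = 116);


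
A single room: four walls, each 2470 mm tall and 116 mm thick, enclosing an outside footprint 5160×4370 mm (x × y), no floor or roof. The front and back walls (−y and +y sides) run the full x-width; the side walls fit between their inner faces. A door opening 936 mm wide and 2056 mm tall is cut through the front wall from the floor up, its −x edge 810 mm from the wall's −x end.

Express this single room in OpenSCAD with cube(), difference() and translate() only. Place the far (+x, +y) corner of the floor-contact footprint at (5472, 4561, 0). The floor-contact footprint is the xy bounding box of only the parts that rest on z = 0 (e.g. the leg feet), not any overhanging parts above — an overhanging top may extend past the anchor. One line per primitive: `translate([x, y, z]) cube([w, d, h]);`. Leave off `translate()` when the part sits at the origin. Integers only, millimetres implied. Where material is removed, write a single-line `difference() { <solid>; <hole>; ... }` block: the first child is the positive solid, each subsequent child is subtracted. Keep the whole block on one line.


difference() { translate([312, 191, 0]) cube([5160, 116, 2470]); translate([1122, 191, 0]) cube([936, 116, 2056]); }
translate([312, 4445, 0]) cube([5160, 116, 2470]);
translate([312, 307, 0]) cube([116, 4138, 2470]);
translate([5356, 307, 0]) cube([116, 4138, 2470]);


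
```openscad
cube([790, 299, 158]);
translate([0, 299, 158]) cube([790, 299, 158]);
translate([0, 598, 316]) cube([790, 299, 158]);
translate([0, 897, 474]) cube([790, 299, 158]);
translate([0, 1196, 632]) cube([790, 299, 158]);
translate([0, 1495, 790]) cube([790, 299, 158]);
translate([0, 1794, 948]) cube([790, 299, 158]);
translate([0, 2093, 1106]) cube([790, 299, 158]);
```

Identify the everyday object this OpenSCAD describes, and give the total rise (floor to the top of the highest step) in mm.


A staircase. The total rise is 1264 mm.

8 identical blocks, each offset up and back from the previous — a staircase. Each step is 158 mm tall and there are 8 of them, so the total rise is 8 × 158 = 1264 mm.


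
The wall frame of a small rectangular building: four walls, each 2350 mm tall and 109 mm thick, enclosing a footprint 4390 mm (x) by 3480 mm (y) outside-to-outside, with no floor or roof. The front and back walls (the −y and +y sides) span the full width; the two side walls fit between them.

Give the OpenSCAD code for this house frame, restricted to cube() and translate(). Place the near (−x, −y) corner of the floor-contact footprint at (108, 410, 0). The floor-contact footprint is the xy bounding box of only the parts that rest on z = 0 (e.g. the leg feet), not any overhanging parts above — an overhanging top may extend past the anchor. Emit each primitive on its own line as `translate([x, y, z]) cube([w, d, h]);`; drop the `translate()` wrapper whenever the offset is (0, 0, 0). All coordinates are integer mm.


translate([108, 410, 0]) cube([4390, 109, 2350]);
translate([108, 3781, 0]) cube([4390, 109, 2350]);
translate([108, 519, 0]) cube([109, 3262, 2350]);
translate([4389, 519, 0]) cube([109, 3262, 2350]);


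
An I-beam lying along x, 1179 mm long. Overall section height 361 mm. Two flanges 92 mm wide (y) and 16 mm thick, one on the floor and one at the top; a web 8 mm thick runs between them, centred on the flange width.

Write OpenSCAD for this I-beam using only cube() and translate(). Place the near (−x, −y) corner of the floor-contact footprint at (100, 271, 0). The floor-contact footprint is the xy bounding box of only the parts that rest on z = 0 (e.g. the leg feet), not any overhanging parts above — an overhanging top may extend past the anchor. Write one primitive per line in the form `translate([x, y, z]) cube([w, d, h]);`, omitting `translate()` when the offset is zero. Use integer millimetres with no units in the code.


translate([100, 271, 0]) cube([1179, 92, 16]);
translate([100, 313, 16]) cube([1179, 8, 329]);
translate([100, 271, 345]) cube([1179, 92, 16]);


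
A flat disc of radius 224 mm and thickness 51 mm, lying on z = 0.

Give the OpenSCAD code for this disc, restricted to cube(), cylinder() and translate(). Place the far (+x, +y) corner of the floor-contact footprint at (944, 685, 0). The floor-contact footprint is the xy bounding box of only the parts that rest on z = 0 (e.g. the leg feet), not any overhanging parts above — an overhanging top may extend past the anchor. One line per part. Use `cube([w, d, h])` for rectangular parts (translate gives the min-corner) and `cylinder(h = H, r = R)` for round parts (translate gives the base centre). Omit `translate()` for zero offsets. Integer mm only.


translate([720, 461, 0]) cylinder(h = 51, r = 224);


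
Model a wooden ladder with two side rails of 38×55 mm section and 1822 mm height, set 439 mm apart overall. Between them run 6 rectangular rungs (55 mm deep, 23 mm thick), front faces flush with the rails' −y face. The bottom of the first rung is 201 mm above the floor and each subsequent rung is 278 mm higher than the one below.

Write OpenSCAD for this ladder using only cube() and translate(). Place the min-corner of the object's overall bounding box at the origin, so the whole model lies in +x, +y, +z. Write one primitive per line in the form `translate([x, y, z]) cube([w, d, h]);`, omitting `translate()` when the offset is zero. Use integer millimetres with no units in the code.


cube([38, 55, 1822]);
translate([401, 0, 0]) cube([38, 55, 1822]);
translate([38, 0, 201]) cube([363, 55, 23]);
translate([38, 0, 479]) cube([363, 55, 23]);
translate([38, 0, 757]) cube([363, 55, 23]);
translate([38, 0, 1035]) cube([363, 55, 23]);
translate([38, 0, 1313]) cube([363, 55, 23]);
translate([38, 0, 1591]) cube([363, 55, 23]);


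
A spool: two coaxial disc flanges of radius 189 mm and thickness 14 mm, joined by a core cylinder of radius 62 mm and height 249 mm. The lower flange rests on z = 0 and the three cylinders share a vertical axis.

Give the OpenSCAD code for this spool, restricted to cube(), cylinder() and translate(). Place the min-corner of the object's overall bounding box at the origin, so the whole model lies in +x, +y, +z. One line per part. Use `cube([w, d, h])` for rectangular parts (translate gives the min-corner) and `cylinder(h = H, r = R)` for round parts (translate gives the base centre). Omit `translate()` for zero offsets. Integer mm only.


translate([189, 189, 0]) cylinder(h = 14, r = 189);
translate([189, 189, 14]) cylinder(h = 249, r = 62);
translate([189, 189, 263]) cylinder(h = 14, r = 189);


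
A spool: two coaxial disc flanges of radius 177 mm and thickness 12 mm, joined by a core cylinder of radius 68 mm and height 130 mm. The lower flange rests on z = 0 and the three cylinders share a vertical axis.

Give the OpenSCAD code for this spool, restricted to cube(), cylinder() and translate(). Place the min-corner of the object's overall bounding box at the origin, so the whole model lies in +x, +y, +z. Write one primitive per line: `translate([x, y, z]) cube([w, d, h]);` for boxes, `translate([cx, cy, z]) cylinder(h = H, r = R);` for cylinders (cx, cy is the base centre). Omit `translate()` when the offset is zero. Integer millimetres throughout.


translate([177, 177, 0]) cylinder(h = 12, r = 177);
translate([177, 177, 12]) cylinder(h = 130, r = 68);
translate([177, 177, 142]) cylinder(h = 12, r = 177);


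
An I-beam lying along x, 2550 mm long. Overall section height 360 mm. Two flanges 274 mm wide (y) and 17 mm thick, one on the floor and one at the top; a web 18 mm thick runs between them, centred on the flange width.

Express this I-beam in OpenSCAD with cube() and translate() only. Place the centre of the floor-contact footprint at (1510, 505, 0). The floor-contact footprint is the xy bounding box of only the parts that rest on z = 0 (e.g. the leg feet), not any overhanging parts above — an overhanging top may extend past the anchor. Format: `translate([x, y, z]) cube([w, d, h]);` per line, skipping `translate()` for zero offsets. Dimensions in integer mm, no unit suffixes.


translate([235, 368, 0]) cube([2550, 274, 17]);
translate([235, 496, 17]) cube([2550, 18, 326]);
translate([235, 368, 343]) cube([2550, 274, 17]);


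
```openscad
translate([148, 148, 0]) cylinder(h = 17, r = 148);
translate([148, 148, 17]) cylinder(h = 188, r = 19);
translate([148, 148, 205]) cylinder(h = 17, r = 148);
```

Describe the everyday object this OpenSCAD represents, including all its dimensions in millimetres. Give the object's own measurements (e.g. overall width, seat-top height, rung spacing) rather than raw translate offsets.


A spool: two coaxial disc flanges of radius 148 mm and thickness 17 mm, joined by a core cylinder of radius 19 mm and height 188 mm. The lower flange rests on z = 0 and the three cylinders share a vertical axis.


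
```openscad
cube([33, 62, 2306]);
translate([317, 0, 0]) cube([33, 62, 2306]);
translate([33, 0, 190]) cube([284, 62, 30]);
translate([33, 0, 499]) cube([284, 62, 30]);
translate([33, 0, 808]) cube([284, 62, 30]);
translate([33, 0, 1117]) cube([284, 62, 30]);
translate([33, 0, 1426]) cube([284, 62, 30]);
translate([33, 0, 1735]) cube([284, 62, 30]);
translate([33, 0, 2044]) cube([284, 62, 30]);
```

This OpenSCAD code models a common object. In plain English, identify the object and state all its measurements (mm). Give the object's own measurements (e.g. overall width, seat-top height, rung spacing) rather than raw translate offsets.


A straight ladder. Two 33×62 mm vertical rails, 2306 mm tall, stand 350 mm apart (outside-to-outside) with their front faces coplanar on the −y side. 7 rungs, each 62 mm deep and 30 mm tall, span between the inner faces of the rails, front faces flush with the rails. The lowest rung's underside is at z = 190 mm and rungs are spaced 309 mm apart (underside to underside).


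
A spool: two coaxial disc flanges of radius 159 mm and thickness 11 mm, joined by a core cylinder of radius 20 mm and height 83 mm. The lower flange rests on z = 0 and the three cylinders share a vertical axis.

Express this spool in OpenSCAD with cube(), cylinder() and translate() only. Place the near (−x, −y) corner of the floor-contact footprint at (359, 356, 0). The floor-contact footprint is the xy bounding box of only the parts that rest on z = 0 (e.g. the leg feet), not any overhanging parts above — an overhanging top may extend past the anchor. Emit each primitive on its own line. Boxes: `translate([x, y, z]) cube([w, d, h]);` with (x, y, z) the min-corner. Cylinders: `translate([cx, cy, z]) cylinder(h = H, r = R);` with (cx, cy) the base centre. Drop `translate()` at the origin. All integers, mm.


translate([518, 515, 0]) cylinder(h = 11, r = 159);
translate([518, 515, 11]) cylinder(h = 83, r = 20);
translate([518, 515, 94]) cylinder(h = 11, r = 159);


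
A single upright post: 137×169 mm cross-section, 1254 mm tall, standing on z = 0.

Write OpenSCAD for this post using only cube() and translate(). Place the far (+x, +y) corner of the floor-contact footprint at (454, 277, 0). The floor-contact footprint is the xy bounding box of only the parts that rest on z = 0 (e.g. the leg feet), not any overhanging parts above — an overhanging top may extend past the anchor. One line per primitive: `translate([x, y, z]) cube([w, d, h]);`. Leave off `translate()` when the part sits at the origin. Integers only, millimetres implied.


translate([317, 108, 0]) cube([137, 169, 1254]);


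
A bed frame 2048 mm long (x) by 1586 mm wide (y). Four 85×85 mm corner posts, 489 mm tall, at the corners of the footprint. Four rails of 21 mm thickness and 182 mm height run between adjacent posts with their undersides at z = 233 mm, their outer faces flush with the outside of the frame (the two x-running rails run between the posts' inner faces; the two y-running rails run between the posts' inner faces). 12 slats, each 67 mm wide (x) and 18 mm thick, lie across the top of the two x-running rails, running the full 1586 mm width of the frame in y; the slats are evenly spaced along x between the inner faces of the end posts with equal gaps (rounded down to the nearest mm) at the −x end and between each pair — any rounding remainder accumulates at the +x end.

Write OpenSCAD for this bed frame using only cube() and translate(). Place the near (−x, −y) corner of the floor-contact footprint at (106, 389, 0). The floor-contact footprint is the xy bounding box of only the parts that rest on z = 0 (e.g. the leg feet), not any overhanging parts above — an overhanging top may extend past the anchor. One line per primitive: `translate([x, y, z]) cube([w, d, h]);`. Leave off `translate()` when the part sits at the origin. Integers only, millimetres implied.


// slat z = rail_z + rail_h = 233 + 182 = 415
// slat gap = ⌊(1878 − 12·67) / 13⌋ = 82
translate([106, 389, 0]) cube([85, 85, 489]);
translate([106, 1890, 0]) cube([85, 85, 489]);
translate([2069, 389, 0]) cube([85, 85, 489]);
translate([2069, 1890, 0]) cube([85, 85, 489]);
translate([191, 389, 233]) cube([1878, 21, 182]);
translate([191, 1954, 233]) cube([1878, 21, 182]);
translate([106, 474, 233]) cube([21, 1416, 182]);
translate([2133, 474, 233]) cube([21, 1416, 182]);
translate([273, 389, 415]) cube([67, 1586, 18]);
translate([422, 389, 415]) cube([67, 1586, 18]);
translate([571, 389, 415]) cube([67, 1586, 18]);
translate([720, 389, 415]) cube([67, 1586, 18]);
translate([869, 389, 415]) cube([67, 1586, 18]);
translate([1018, 389, 415]) cube([67, 1586, 18]);
translate([1167, 389, 415]) cube([67, 1586, 18]);
translate([1316, 389, 415]) cube([67, 1586, 18]);
translate([1465, 389, 415]) cube([67, 1586, 18]);
translate([1614, 389, 415]) cube([67, 1586, 18]);
translate([1763, 389, 415]) cube([67, 1586, 18]);
translate([1912, 389, 415]) cube([67, 1586, 18]);


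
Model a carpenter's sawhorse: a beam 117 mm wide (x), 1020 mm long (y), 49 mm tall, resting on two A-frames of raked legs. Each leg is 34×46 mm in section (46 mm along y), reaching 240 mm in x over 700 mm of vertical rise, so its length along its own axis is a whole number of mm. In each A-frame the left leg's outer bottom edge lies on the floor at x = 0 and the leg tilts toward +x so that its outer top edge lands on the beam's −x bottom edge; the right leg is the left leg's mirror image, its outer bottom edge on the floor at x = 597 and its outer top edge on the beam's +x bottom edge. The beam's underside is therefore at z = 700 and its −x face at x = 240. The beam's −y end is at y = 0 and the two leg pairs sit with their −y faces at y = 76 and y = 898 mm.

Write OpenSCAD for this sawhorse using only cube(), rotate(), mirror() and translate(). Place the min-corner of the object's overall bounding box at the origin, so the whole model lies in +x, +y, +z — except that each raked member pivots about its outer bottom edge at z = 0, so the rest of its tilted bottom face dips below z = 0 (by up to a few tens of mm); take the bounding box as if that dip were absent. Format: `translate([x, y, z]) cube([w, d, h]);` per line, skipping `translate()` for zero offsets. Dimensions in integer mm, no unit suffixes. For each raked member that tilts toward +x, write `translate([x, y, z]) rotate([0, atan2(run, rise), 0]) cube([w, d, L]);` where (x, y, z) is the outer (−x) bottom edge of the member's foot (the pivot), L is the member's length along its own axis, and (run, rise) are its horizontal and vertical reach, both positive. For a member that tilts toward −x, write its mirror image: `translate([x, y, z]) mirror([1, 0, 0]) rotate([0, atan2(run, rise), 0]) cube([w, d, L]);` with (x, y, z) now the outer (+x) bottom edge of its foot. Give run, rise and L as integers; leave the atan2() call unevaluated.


translate([240, 0, 700]) cube([117, 1020, 49]);
translate([0, 76, 0]) rotate([0, atan2(240, 700), 0]) cube([34, 46, 740]);
translate([597, 76, 0]) mirror([1, 0, 0]) rotate([0, atan2(240, 700), 0]) cube([34, 46, 740]);
translate([0, 898, 0]) rotate([0, atan2(240, 700), 0]) cube([34, 46, 740]);
translate([597, 898, 0]) mirror([1, 0, 0]) rotate([0, atan2(240, 700), 0]) cube([34, 46, 740]);


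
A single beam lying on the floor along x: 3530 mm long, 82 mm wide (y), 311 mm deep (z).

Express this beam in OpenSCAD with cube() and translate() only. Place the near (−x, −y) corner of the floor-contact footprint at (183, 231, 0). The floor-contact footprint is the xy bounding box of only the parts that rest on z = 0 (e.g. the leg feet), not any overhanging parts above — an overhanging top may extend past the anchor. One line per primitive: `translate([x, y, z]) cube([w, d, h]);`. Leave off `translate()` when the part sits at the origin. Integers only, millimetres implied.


translate([183, 231, 0]) cube([3530, 82, 311]);


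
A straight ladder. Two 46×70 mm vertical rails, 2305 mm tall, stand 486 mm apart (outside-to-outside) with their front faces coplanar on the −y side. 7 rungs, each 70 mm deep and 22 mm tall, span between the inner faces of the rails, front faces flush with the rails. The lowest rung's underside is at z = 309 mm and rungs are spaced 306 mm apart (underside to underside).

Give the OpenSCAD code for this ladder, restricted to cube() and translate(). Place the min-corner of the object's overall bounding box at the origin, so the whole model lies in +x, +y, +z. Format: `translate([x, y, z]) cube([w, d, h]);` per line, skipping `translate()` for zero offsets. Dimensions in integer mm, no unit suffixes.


cube([46, 70, 2305]);
translate([440, 0, 0]) cube([46, 70, 2305]);
translate([46, 0, 309]) cube([394, 70, 22]);
translate([46, 0, 615]) cube([394, 70, 22]);
translate([46, 0, 921]) cube([394, 70, 22]);
translate([46, 0, 1227]) cube([394, 70, 22]);
translate([46, 0, 1533]) cube([394, 70, 22]);
translate([46, 0, 1839]) cube([394, 70, 22]);
translate([46, 0, 2145]) cube([394, 70, 22]);
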